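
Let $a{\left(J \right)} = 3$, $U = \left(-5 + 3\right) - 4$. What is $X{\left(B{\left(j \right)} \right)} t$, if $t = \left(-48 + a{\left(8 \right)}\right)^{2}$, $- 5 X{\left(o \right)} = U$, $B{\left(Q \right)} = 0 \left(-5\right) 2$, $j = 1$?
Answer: $2430$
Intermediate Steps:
$U = -6$ ($U = -2 - 4 = -6$)
$B{\left(Q \right)} = 0$ ($B{\left(Q \right)} = 0 \cdot 2 = 0$)
$X{\left(o \right)} = \frac{6}{5}$ ($X{\left(o \right)} = \left(- \frac{1}{5}\right) \left(-6\right) = \frac{6}{5}$)
$t = 2025$ ($t = \left(-48 + 3\right)^{2} = \left(-45\right)^{2} = 2025$)
$X{\left(B{\left(j \right)} \right)} t = \frac{6}{5} \cdot 2025 = 2430$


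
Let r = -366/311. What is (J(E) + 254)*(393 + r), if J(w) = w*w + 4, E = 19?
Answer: 75429483/311 ≈ 2.4254e+5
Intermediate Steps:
J(w) = 4 + w² (J(w) = w² + 4 = 4 + w²)
r = -366/311 (r = -366*1/311 = -366/311 ≈ -1.1768)
(J(E) + 254)*(393 + r) = ((4 + 19²) + 254)*(393 - 366/311) = ((4 + 361) + 254)*(121857/311) = (365 + 254)*(121857/311) = 619*(121857/311) = 75429483/311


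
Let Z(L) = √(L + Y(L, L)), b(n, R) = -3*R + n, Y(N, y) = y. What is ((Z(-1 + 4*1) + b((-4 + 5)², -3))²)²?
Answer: (10 + √6)⁴ ≈ 24022.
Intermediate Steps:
b(n, R) = n - 3*R
Z(L) = √2*√L (Z(L) = √(L + L) = √(2*L) = √2*√L)
((Z(-1 + 4*1) + b((-4 + 5)², -3))²)² = ((√2*√(-1 + 4*1) + ((-4 + 5)² - 3*(-3)))²)² = ((√2*√(-1 + 4) + (1² + 9))²)² = ((√2*√3 + (1 + 9))²)² = ((√6 + 10)²)² = ((10 + √6)²)² = (10 + √6)⁴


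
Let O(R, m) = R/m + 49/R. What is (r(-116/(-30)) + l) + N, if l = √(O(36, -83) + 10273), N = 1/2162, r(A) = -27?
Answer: -58373/2162 + √2547975085/498 ≈ 74.361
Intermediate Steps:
O(R, m) = 49/R + R/m
N = 1/2162 ≈ 0.00046253
l = √2547975085/498 (l = √((49/36 + 36/(-83)) + 10273) = √((49*(1/36) + 36*(-1/83)) + 10273) = √((49/36 - 36/83) + 10273) = √(2771/2988 + 10273) = √(30698495/2988) = √2547975085/498 ≈ 101.36)
(r(-116/(-30)) + l) + N = (-27 + √2547975085/498) + 1/2162 = -58373/2162 + √2547975085/498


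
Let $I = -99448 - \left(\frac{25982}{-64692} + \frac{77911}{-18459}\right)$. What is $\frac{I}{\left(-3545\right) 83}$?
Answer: $\frac{6597237354733}{19520034210810} \approx 0.33797$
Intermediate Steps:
$I = - \frac{6597237354733}{66341646}$ ($I = -99448 - \left(25982 \left(- \frac{1}{64692}\right) + 77911 \left(- \frac{1}{18459}\right)\right) = -99448 - \left(- \frac{12991}{32346} - \frac{77911}{18459}\right) = -99448 - - \frac{306656675}{66341646} = -99448 + \frac{306656675}{66341646} = - \frac{6597237354733}{66341646} \approx -99443.0$)
$\frac{I}{\left(-3545\right) 83} = - \frac{6597237354733}{66341646 \left(\left(-3545\right) 83\right)} = - \frac{6597237354733}{66341646 \left(-294235\right)} = \left(- \frac{6597237354733}{66341646}\right) \left(- \frac{1}{294235}\right) = \frac{6597237354733}{19520034210810}$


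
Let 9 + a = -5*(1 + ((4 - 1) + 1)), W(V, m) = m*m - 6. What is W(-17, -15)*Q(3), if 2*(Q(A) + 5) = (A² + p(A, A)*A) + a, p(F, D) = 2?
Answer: -6351/2 ≈ -3175.5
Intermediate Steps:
W(V, m) = -6 + m² (W(V, m) = m² - 6 = -6 + m²)
a = -34 (a = -9 - 5*(1 + ((4 - 1) + 1)) = -9 - 5*(1 + (3 + 1)) = -9 - 5*(1 + 4) = -9 - 5*5 = -9 - 25 = -34)
Q(A) = -22 + A + A²/2 (Q(A) = -5 + ((A² + 2*A) - 34)/2 = -5 + (-34 + A² + 2*A)/2 = -5 + (-17 + A + A²/2) = -22 + A + A²/2)
W(-17, -15)*Q(3) = (-6 + (-15)²)*(-22 + 3 + (½)*3²) = (-6 + 225)*(-22 + 3 + (½)*9) = 219*(-22 + 3 + 9/2) = 219*(-29/2) = -6351/2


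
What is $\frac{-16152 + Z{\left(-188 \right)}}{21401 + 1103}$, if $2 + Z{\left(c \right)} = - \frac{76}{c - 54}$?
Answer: $- \frac{488649}{680746} \approx -0.71781$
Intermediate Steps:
$Z{\left(c \right)} = -2 - \frac{76}{-54 + c}$ ($Z{\left(c \right)} = -2 - \frac{76}{c - 54} = -2 - \frac{76}{-54 + c}$)
$\frac{-16152 + Z{\left(-188 \right)}}{21401 + 1103} = \frac{-16152 + \frac{2 \left(16 - -188\right)}{-54 - 188}}{21401 + 1103} = \frac{-16152 + \frac{2 \left(16 + 188\right)}{-242}}{22504} = \left(-16152 + 2 \left(- \frac{1}{242}\right) 204\right) \frac{1}{22504} = \left(-16152 - \frac{204}{121}\right) \frac{1}{22504} = \left(- \frac{1954596}{121}\right) \frac{1}{22504} = - \frac{488649}{680746}$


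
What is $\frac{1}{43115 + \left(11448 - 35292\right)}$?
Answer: $\frac{1}{19271} \approx 5.1891 \cdot 10^{-5}$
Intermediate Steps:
$\frac{1}{43115 + \left(11448 - 35292\right)} = \frac{1}{43115 - 23844} = \frac{1}{19271}$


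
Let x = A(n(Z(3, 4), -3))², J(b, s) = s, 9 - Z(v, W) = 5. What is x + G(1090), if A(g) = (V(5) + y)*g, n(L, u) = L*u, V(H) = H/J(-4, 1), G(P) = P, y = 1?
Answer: 6274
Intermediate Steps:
Z(v, W) = 4 (Z(v, W) = 9 - 1*5 = 9 - 5 = 4)
V(H) = H (V(H) = H/1 = H*1 = H)
A(g) = 6*g (A(g) = (5 + 1)*g = 6*g)
x = 5184 (x = (6*(4*(-3)))² = (6*(-12))² = (-72)² = 5184)
x + G(1090) = 5184 + 1090 = 6274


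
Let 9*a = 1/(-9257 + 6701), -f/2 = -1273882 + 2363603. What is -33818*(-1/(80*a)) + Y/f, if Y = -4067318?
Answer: -105968436992549/10897210 ≈ -9.7244e+6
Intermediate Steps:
f = -2179442 (f = -2*(-1273882 + 2363603) = -2*1089721 = -2179442)
a = -1/23004 (a = 1/(9*(-9257 + 6701)) = (1/9)/(-2556) = (1/9)*(-1/2556) = -1/23004 ≈ -4.3471e-5)
-33818*(-1/(80*a)) + Y/f = -33818/((-80*(-1/23004))) - 4067318/(-2179442) = -33818/20/5751 - 4067318*(-1/2179442) = -33818*5751/20 + 2033659/1089721 = -97243659/10 + 2033659/1089721 = -105968436992549/10897210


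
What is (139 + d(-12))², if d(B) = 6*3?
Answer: 24649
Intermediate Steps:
d(B) = 18
(139 + d(-12))² = (139 + 18)² = 157² = 24649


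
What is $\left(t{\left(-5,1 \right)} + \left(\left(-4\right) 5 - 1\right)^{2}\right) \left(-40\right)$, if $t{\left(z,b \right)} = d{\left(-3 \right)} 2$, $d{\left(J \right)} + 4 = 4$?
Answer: $-17640$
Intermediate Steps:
$d{\left(J \right)} = 0$ ($d{\left(J \right)} = -4 + 4 = 0$)
$t{\left(z,b \right)} = 0$ ($t{\left(z,b \right)} = 0 \cdot 2 = 0$)
$\left(t{\left(-5,1 \right)} + \left(\left(-4\right) 5 - 1\right)^{2}\right) \left(-40\right) = \left(0 + \left(\left(-4\right) 5 - 1\right)^{2}\right) \left(-40\right) = \left(0 + \left(-20 - 1\right)^{2}\right) \left(-40\right) = \left(0 + \left(-21\right)^{2}\right) \left(-40\right) = \left(0 + 441\right) \left(-40\right) = 441 \left(-40\right) = -17640$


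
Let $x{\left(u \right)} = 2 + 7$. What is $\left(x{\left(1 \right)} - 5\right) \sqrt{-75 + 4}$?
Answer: $4 i \sqrt{71} \approx 33.705 i$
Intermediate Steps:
$x{\left(u \right)} = 9$
$\left(x{\left(1 \right)} - 5\right) \sqrt{-75 + 4} = \left(9 - 5\right) \sqrt{-75 + 4} = 4 \sqrt{-71} = 4 i \sqrt{71}$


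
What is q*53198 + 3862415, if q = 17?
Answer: 4766781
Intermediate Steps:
q*53198 + 3862415 = 17*53198 + 3862415 = 904366 + 3862415 = 4766781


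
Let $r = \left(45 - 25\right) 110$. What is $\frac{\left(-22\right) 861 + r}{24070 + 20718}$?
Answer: $- \frac{8371}{22394} \approx -0.37381$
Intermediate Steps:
$r = 2200$ ($r = 20 \cdot 110 = 2200$)
$\frac{\left(-22\right) 861 + r}{24070 + 20718} = \frac{\left(-22\right) 861 + 2200}{24070 + 20718} = \frac{-18942 + 2200}{44788} = \left(-16742\right) \frac{1}{44788} = - \frac{8371}{22394}$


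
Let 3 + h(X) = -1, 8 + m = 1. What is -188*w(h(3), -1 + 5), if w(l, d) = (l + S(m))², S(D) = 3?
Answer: -188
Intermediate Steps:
m = -7 (m = -8 + 1 = -7)
h(X) = -4 (h(X) = -3 - 1 = -4)
w(l, d) = (3 + l)² (w(l, d) = (l + 3)² = (3 + l)²)
-188*w(h(3), -1 + 5) = -188*(3 - 4)² = -188*(-1)² = -188*1 = -188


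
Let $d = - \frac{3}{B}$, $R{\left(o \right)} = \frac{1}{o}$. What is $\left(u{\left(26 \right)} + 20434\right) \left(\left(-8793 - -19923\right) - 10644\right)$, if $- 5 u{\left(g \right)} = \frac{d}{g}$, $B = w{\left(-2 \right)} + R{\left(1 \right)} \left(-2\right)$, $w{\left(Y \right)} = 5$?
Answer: $\frac{645510303}{65} \approx 9.9309 \cdot 10^{6}$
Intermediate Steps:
$B = 3$ ($B = 5 + 1^{-1} \left(-2\right) = 5 + 1 \left(-2\right) = 5 - 2 = 3$)
$d = -1$ ($d = - \frac{3}{3} = \left(-3\right) \frac{1}{3} = -1$)
$u{\left(g \right)} = \frac{1}{5 g}$ ($u{\left(g \right)} = - \frac{\left(-1\right) \frac{1}{g}}{5} = \frac{1}{5 g}$)
$\left(u{\left(26 \right)} + 20434\right) \left(\left(-8793 - -19923\right) - 10644\right) = \left(\frac{1}{5 \cdot 26} + 20434\right) \left(\left(-8793 - -19923\right) - 10644\right) = \left(\frac{1}{5} \cdot \frac{1}{26} + 20434\right) \left(\left(-8793 + 19923\right) - 10644\right) = \left(\frac{1}{130} + 20434\right) \left(11130 - 10644\right) = \frac{2656421}{130} \cdot 486 = \frac{645510303}{65}$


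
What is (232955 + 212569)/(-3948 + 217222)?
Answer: 222762/106637 ≈ 2.0890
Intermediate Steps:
(232955 + 212569)/(-3948 + 217222) = 445524/213274 = 445524*(1/213274) = 222762/106637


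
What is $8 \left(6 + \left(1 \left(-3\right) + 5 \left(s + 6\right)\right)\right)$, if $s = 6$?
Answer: $504$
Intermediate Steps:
$8 \left(6 + \left(1 \left(-3\right) + 5 \left(s + 6\right)\right)\right) = 8 \left(6 + \left(1 \left(-3\right) + 5 \left(6 + 6\right)\right)\right) = 8 \left(6 + \left(-3 + 5 \cdot 12\right)\right) = 8 \left(6 + \left(-3 + 60\right)\right) = 8 \left(6 + 57\right) = 8 \cdot 63 = 504$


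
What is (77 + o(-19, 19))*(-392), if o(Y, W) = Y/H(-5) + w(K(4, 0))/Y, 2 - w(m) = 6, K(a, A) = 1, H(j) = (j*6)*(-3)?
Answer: -25807124/855 ≈ -30184.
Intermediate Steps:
H(j) = -18*j (H(j) = (6*j)*(-3) = -18*j)
w(m) = -4 (w(m) = 2 - 1*6 = 2 - 6 = -4)
o(Y, W) = -4/Y + Y/90 (o(Y, W) = Y/((-18*(-5))) - 4/Y = Y/90 - 4/Y = -4/Y + Y/90)
(77 + o(-19, 19))*(-392) = (77 + (-4/(-19) + (1/90)*(-19)))*(-392) = (77 + (-4*(-1/19) - 19/90))*(-392) = (77 + (4/19 - 19/90))*(-392) = (77 - 1/1710)*(-392) = (131669/1710)*(-392) = -25807124/855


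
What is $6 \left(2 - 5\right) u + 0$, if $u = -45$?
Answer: $810$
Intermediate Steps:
$6 \left(2 - 5\right) u + 0 = 6 \left(2 - 5\right) \left(-45\right) + 0 = 6 \left(-3\right) \left(-45\right) + 0 = \left(-18\right) \left(-45\right) + 0 = 810 + 0 = 810$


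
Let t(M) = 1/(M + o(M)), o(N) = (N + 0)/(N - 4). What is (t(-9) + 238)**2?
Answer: 660027481/11664 ≈ 56587.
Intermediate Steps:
o(N) = N/(-4 + N)
t(M) = 1/(M + M/(-4 + M))
(t(-9) + 238)**2 = ((-4 - 9)/((-9)*(-3 - 9)) + 238)**2 = (-1/9*(-13)/(-12) + 238)**2 = (-1/9*(-1/12)*(-13) + 238)**2 = (-13/108 + 238)**2 = (25691/108)**2 = 660027481/11664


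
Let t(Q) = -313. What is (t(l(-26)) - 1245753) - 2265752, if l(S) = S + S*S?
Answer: -3511818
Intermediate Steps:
l(S) = S + S**2
(t(l(-26)) - 1245753) - 2265752 = (-313 - 1245753) - 2265752 = -1246066 - 2265752 = -3511818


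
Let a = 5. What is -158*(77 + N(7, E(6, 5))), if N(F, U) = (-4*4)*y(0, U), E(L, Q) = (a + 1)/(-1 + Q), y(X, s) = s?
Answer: -8374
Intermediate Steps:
E(L, Q) = 6/(-1 + Q) (E(L, Q) = (5 + 1)/(-1 + Q) = 6/(-1 + Q))
N(F, U) = -16*U (N(F, U) = (-4*4)*U = -16*U)
-158*(77 + N(7, E(6, 5))) = -158*(77 - 96/(-1 + 5)) = -158*(77 - 96/4) = -158*(77 - 16*3/2) = -158*(77 - 24) = -158*53 = -8374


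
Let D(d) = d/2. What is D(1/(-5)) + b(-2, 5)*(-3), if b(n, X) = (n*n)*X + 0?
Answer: -601/10 ≈ -60.100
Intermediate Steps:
b(n, X) = X*n² (b(n, X) = n²*X + 0 = X*n² + 0 = X*n²)
D(d) = d/2 (D(d) = d*(½) = d/2)
D(1/(-5)) + b(-2, 5)*(-3) = (½)/(-5) + (5*(-2)²)*(-3) = (½)*(-⅕) + (5*4)*(-3) = -⅒ + 20*(-3) = -⅒ - 60 = -601/10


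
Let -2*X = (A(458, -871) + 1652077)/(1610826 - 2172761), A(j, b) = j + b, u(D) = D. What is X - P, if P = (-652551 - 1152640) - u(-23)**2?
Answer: 1014698094032/561935 ≈ 1.8057e+6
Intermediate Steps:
A(j, b) = b + j
X = 825832/561935 (X = -((-871 + 458) + 1652077)/(2*(1610826 - 2172761)) = -(-413 + 1652077)/(2*(-561935)) = -825832*(-1)/561935 = -1/2*(-1651664/561935) = 825832/561935 ≈ 1.4696)
P = -1805720 (P = (-652551 - 1152640) - 1*(-23)**2 = -1805191 - 1*529 = -1805191 - 529 = -1805720)
X - P = 825832/561935 - 1*(-1805720) = 825832/561935 + 1805720 = 1014698094032/561935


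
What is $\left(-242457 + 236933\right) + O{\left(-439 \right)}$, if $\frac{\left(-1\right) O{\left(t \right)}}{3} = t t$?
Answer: $-583687$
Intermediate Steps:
$O{\left(t \right)} = - 3 t^{2}$ ($O{\left(t \right)} = - 3 t t = - 3 t^{2}$)
$\left(-242457 + 236933\right) + O{\left(-439 \right)} = \left(-242457 + 236933\right) - 3 \left(-439\right)^{2} = -5524 - 578163 = -583687$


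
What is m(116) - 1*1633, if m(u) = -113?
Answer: -1746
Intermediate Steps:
m(116) - 1*1633 = -113 - 1*1633 = -113 - 1633 = -1746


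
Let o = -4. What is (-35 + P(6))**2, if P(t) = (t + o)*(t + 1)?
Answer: 441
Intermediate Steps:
P(t) = (1 + t)*(-4 + t) (P(t) = (t - 4)*(t + 1) = (-4 + t)*(1 + t) = (1 + t)*(-4 + t))
(-35 + P(6))**2 = (-35 + (-4 + 6**2 - 3*6))**2 = (-35 + (-4 + 36 - 18))**2 = (-35 + 14)**2 = (-21)**2 = 441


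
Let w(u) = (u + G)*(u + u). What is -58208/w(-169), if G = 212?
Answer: 29104/7267 ≈ 4.0050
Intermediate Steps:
w(u) = 2*u*(212 + u) (w(u) = (u + 212)*(u + u) = (212 + u)*(2*u) = 2*u*(212 + u))
-58208/w(-169) = -58208*(-1/(338*(212 - 169))) = -58208/(2*(-169)*43) = -58208/(-14534) = -58208*(-1/14534) = 29104/7267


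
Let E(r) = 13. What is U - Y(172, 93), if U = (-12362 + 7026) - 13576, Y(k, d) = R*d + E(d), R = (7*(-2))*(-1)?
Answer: -20227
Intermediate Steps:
R = 14 (R = -14*(-1) = 14)
Y(k, d) = 13 + 14*d (Y(k, d) = 14*d + 13 = 13 + 14*d)
U = -18912 (U = -5336 - 13576 = -18912)
U - Y(172, 93) = -18912 - (13 + 14*93) = -18912 - (13 + 1302) = -18912 - 1*1315 = -18912 - 1315 = -20227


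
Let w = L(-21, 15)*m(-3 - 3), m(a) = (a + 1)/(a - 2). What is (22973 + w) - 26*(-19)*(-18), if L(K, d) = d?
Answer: 112723/8 ≈ 14090.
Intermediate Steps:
m(a) = (1 + a)/(-2 + a)
w = 75/8 (w = 15*((1 + (-3 - 3))/(-2 + (-3 - 3))) = 15*((1 - 6)/(-2 - 6)) = 15*(-5/(-8)) = 15*(-1/8*(-5)) = 15*(5/8) = 75/8 ≈ 9.3750)
(22973 + w) - 26*(-19)*(-18) = (22973 + 75/8) - 26*(-19)*(-18) = 183859/8 + 494*(-18) = 183859/8 - 8892 = 112723/8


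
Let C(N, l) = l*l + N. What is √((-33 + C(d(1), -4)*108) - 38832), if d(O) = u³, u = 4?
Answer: 5*I*√1209 ≈ 173.85*I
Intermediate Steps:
d(O) = 64 (d(O) = 4³ = 64)
C(N, l) = N + l² (C(N, l) = l² + N = N + l²)
√((-33 + C(d(1), -4)*108) - 38832) = √((-33 + (64 + (-4)²)*108) - 38832) = √((-33 + (64 + 16)*108) - 38832) = √((-33 + 80*108) - 38832) = √((-33 + 8640) - 38832) = √(8607 - 38832) = √(-30225) = 5*I*√1209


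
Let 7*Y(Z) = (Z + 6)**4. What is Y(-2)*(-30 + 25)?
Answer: -1280/7 ≈ -182.86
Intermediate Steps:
Y(Z) = (6 + Z)**4/7 (Y(Z) = (Z + 6)**4/7 = (6 + Z)**4/7)
Y(-2)*(-30 + 25) = ((6 - 2)**4/7)*(-30 + 25) = ((1/7)*4**4)*(-5) = ((1/7)*256)*(-5) = (256/7)*(-5) = -1280/7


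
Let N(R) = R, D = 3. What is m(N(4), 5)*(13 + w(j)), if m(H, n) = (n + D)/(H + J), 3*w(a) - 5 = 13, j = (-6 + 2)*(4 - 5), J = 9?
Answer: 152/13 ≈ 11.692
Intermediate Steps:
j = 4 (j = -4*(-1) = 4)
w(a) = 6 (w(a) = 5/3 + (⅓)*13 = 5/3 + 13/3 = 6)
m(H, n) = (3 + n)/(9 + H) (m(H, n) = (n + 3)/(H + 9) = (3 + n)/(9 + H))
m(N(4), 5)*(13 + w(j)) = ((3 + 5)/(9 + 4))*(13 + 6) = (8/13)*19 = 152/13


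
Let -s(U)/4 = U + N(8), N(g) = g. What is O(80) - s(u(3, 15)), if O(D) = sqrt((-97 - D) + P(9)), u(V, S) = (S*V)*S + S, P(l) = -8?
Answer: 2792 + I*sqrt(185) ≈ 2792.0 + 13.601*I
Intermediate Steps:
u(V, S) = S + V*S**2 (u(V, S) = V*S**2 + S = S + V*S**2)
s(U) = -32 - 4*U (s(U) = -4*(U + 8) = -4*(8 + U) = -32 - 4*U)
O(D) = sqrt(-105 - D) (O(D) = sqrt((-97 - D) - 8) = sqrt(-105 - D))
O(80) - s(u(3, 15)) = sqrt(-105 - 1*80) - (-32 - 60*(1 + 15*3)) = sqrt(-105 - 80) - (-32 - 60*(1 + 45)) = sqrt(-185) - (-32 - 60*46) = I*sqrt(185) - (-32 - 4*690) = I*sqrt(185) - (-32 - 2760) = I*sqrt(185) - 1*(-2792) = I*sqrt(185) + 2792 = 2792 + I*sqrt(185)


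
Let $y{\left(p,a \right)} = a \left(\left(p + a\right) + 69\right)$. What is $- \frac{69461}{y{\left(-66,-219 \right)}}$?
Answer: $- \frac{69461}{47304} \approx -1.4684$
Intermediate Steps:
$y{\left(p,a \right)} = a \left(69 + a + p\right)$ ($y{\left(p,a \right)} = a \left(\left(a + p\right) + 69\right) = a \left(69 + a + p\right)$)
$- \frac{69461}{y{\left(-66,-219 \right)}} = - \frac{69461}{\left(-219\right) \left(69 - 219 - 66\right)} = - \frac{69461}{\left(-219\right) \left(-216\right)} = - \frac{69461}{47304}$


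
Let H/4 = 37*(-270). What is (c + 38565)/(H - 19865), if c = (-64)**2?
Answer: -42661/59825 ≈ -0.71310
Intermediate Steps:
c = 4096
H = -39960 (H = 4*(37*(-270)) = 4*(-9990) = -39960)
(c + 38565)/(H - 19865) = (4096 + 38565)/(-39960 - 19865) = 42661/(-59825) = 42661*(-1/59825) = -42661/59825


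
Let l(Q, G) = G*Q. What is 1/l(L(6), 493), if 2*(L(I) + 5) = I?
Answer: -1/986 ≈ -0.0010142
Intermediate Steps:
L(I) = -5 + I/2
1/l(L(6), 493) = 1/(493*(-5 + (½)*6)) = 1/(493*(-5 + 3)) = 1/(493*(-2)) = 1/(-986) = -1/986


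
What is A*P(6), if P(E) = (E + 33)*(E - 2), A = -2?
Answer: -312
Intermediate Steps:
P(E) = (-2 + E)*(33 + E) (P(E) = (33 + E)*(-2 + E) = (-2 + E)*(33 + E))
A*P(6) = -2*(-66 + 6**2 + 31*6) = -2*(-66 + 36 + 186) = -2*156 = -312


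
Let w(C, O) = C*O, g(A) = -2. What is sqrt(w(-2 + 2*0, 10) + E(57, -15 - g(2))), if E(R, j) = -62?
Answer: I*sqrt(82) ≈ 9.0554*I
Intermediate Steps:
sqrt(w(-2 + 2*0, 10) + E(57, -15 - g(2))) = sqrt((-2 + 2*0)*10 - 62) = sqrt((-2 + 0)*10 - 62) = sqrt(-2*10 - 62) = sqrt(-20 - 62) = sqrt(-82) = I*sqrt(82)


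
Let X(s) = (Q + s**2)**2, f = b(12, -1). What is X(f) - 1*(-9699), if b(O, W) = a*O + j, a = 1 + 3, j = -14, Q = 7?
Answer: 1362268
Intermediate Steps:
a = 4
b(O, W) = -14 + 4*O (b(O, W) = 4*O - 14 = -14 + 4*O)
f = 34 (f = -14 + 4*12 = -14 + 48 = 34)
X(s) = (7 + s**2)**2
X(f) - 1*(-9699) = (7 + 34**2)**2 - 1*(-9699) = (7 + 1156)**2 + 9699 = 1163**2 + 9699 = 1352569 + 9699 = 1362268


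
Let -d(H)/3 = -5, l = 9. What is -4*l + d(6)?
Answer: -21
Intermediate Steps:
d(H) = 15 (d(H) = -3*(-5) = 15)
-4*l + d(6) = -4*9 + 15 = -36 + 15 = -21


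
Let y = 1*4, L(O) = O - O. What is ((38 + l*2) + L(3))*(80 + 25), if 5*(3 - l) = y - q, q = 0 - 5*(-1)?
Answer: 4662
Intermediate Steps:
L(O) = 0
q = 5 (q = 0 + 5 = 5)
y = 4
l = 16/5 (l = 3 - (4 - 1*5)/5 = 3 - (4 - 5)/5 = 3 - ⅕*(-1) = 3 + ⅕ = 16/5 ≈ 3.2000)
((38 + l*2) + L(3))*(80 + 25) = ((38 + (16/5)*2) + 0)*(80 + 25) = ((38 + 32/5) + 0)*105 = (222/5 + 0)*105 = (222/5)*105 = 4662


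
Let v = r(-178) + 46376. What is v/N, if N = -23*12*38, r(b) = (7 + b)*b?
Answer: -38407/5244 ≈ -7.3240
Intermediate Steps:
r(b) = b*(7 + b)
v = 76814 (v = -178*(7 - 178) + 46376 = -178*(-171) + 46376 = 30438 + 46376 = 76814)
N = -10488 (N = -276*38 = -10488)
v/N = 76814/(-10488) = 76814*(-1/10488) = -38407/5244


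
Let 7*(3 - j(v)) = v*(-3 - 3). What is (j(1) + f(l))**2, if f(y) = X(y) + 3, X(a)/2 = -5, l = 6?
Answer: 484/49 ≈ 9.8775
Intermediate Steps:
X(a) = -10 (X(a) = 2*(-5) = -10)
f(y) = -7 (f(y) = -10 + 3 = -7)
j(v) = 3 + 6*v/7 (j(v) = 3 - v*(-3 - 3)/7 = 3 - v*(-6)/7 = 3 - (-6)*v/7 = 3 + 6*v/7)
(j(1) + f(l))**2 = ((3 + (6/7)*1) - 7)**2 = ((3 + 6/7) - 7)**2 = (27/7 - 7)**2 = (-22/7)**2 = 484/49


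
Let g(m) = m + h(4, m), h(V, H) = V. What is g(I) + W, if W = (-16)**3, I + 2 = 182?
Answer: -3912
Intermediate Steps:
I = 180 (I = -2 + 182 = 180)
g(m) = 4 + m (g(m) = m + 4 = 4 + m)
W = -4096
g(I) + W = (4 + 180) - 4096 = 184 - 4096 = -3912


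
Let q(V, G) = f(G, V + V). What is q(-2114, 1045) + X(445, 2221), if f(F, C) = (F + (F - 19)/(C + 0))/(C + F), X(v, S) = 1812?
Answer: 12190489327/6728862 ≈ 1811.7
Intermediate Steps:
f(F, C) = (F + (-19 + F)/C)/(C + F)
q(V, G) = (-19 + G + 2*G*V)/(2*V*(G + 2*V)) (q(V, G) = (-19 + G + (V + V)*G)/((V + V)*((V + V) + G)) = (-19 + G + (2*V)*G)/(((2*V))*(2*V + G)) = (1/(2*V))*(-19 + G + 2*G*V)/(G + 2*V) = (-19 + G + 2*G*V)/(2*V*(G + 2*V)))
q(-2114, 1045) + X(445, 2221) = (½)*(-19 + 1045 + 2*1045*(-2114))/(-2114*(1045 + 2*(-2114))) + 1812 = (½)*(-1/2114)*(-19 + 1045 - 4418260)/(1045 - 4228) + 1812 = (½)*(-1/2114)*(-4417234)/(-3183) + 1812 = (½)*(-1/2114)*(-1/3183)*(-4417234) + 1812 = -2208617/6728862 + 1812 = 12190489327/6728862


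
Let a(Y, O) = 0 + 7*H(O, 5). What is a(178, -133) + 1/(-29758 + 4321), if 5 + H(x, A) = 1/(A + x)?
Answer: -114135947/3255936 ≈ -35.055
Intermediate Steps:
H(x, A) = -5 + 1/(A + x)
a(Y, O) = 7*(-24 - 5*O)/(5 + O) (a(Y, O) = 0 + 7*((1 - 5*5 - 5*O)/(5 + O)) = 0 + 7*((1 - 25 - 5*O)/(5 + O)) = 0 + 7*((-24 - 5*O)/(5 + O)) = 0 + 7*(-24 - 5*O)/(5 + O) = 7*(-24 - 5*O)/(5 + O))
a(178, -133) + 1/(-29758 + 4321) = 7*(-24 - 5*(-133))/(5 - 133) + 1/(-29758 + 4321) = 7*(-24 + 665)/(-128) + 1/(-25437) = 7*(-1/128)*641 - 1/25437 = -4487/128 - 1/25437 = -114135947/3255936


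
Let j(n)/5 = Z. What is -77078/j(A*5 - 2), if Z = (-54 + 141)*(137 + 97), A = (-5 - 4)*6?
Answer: -38539/50895 ≈ -0.75723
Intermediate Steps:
A = -54 (A = -9*6 = -54)
Z = 20358 (Z = 87*234 = 20358)
j(n) = 101790 (j(n) = 5*20358 = 101790)
-77078/j(A*5 - 2) = -77078/101790 = -77078*1/101790 = -38539/50895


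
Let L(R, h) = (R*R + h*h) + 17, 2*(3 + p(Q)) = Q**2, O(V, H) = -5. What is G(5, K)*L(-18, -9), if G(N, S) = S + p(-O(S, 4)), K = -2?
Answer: 3165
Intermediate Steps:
p(Q) = -3 + Q**2/2
L(R, h) = 17 + R**2 + h**2 (L(R, h) = (R**2 + h**2) + 17 = 17 + R**2 + h**2)
G(N, S) = 19/2 + S (G(N, S) = S + (-3 + (-1*(-5))**2/2) = S + (-3 + (1/2)*5**2) = S + (-3 + (1/2)*25) = S + (-3 + 25/2) = S + 19/2 = 19/2 + S)
G(5, K)*L(-18, -9) = (19/2 - 2)*(17 + (-18)**2 + (-9)**2) = 15*(17 + 324 + 81)/2 = (15/2)*422 = 3165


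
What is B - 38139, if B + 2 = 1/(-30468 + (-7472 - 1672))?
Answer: -1510841293/39612 ≈ -38141.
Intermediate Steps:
B = -79225/39612 (B = -2 + 1/(-30468 + (-7472 - 1672)) = -2 + 1/(-30468 - 9144) = -2 + 1/(-39612) = -2 - 1/39612 = -79225/39612 ≈ -2.0000)
B - 38139 = -79225/39612 - 38139 = -1510841293/39612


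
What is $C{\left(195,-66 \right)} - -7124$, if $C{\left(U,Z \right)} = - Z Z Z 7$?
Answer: $2019596$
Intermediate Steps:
$C{\left(U,Z \right)} = - 7 Z^{3}$ ($C{\left(U,Z \right)} = - Z Z^{2} \cdot 7 = - Z^{3} \cdot 7 = - 7 Z^{3}$)
$C{\left(195,-66 \right)} - -7124 = - 7 \left(-66\right)^{3} - -7124 = \left(-7\right) \left(-287496\right) + 7124 = 2012472 + 7124 = 2019596$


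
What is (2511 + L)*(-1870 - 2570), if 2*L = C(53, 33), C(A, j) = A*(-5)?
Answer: -10560540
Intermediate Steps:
C(A, j) = -5*A
L = -265/2 (L = (-5*53)/2 = (½)*(-265) = -265/2 ≈ -132.50)
(2511 + L)*(-1870 - 2570) = (2511 - 265/2)*(-1870 - 2570) = (4757/2)*(-4440) = -10560540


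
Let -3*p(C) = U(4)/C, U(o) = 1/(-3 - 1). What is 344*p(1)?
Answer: 86/3 ≈ 28.667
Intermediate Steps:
U(o) = -¼ (U(o) = 1/(-4) = -¼)
p(C) = 1/(12*C) (p(C) = -(-1)/(12*C) = 1/(12*C))
344*p(1) = 344*((1/12)/1) = 344*((1/12)*1) = 344*(1/12) = 86/3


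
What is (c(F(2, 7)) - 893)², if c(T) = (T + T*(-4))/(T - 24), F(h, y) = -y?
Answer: 767511616/961 ≈ 7.9866e+5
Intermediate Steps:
c(T) = -3*T/(-24 + T) (c(T) = (T - 4*T)/(-24 + T) = (-3*T)/(-24 + T) = -3*T/(-24 + T))
(c(F(2, 7)) - 893)² = (-3*(-1*7)/(-24 - 1*7) - 893)² = (-3*(-7)/(-24 - 7) - 893)² = (-3*(-7)/(-31) - 893)² = (-3*(-7)*(-1/31) - 893)² = (-21/31 - 893)² = (-27704/31)² = 767511616/961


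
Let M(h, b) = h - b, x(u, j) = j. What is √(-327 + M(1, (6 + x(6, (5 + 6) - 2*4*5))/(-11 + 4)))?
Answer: I*√16135/7 ≈ 18.146*I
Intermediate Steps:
√(-327 + M(1, (6 + x(6, (5 + 6) - 2*4*5))/(-11 + 4))) = √(-327 + (1 - (6 + ((5 + 6) - 2*4*5))/(-11 + 4))) = √(-327 + (1 - (6 + (11 - 8*5))/(-7))) = √(-327 + (1 - (6 + (11 - 40))*(-1)/7)) = √(-327 + (1 - (6 - 29)*(-1)/7)) = √(-327 + (1 - (-23)*(-1)/7)) = √(-327 + (1 - 1*23/7)) = √(-327 + (1 - 23/7)) = √(-327 - 16/7) = √(-2305/7) = I*√16135/7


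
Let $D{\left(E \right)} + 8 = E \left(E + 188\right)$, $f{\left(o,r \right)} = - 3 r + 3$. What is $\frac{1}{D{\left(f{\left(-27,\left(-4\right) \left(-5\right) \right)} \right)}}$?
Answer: $- \frac{1}{7475} \approx -0.00013378$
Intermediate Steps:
$f{\left(o,r \right)} = 3 - 3 r$
$D{\left(E \right)} = -8 + E \left(188 + E\right)$ ($D{\left(E \right)} = -8 + E \left(E + 188\right) = -8 + E \left(188 + E\right)$)
$\frac{1}{D{\left(f{\left(-27,\left(-4\right) \left(-5\right) \right)} \right)}} = \frac{1}{-8 + \left(3 - 3 \left(\left(-4\right) \left(-5\right)\right)\right)^{2} + 188 \left(3 - 3 \left(\left(-4\right) \left(-5\right)\right)\right)} = \frac{1}{-8 + \left(3 - 60\right)^{2} + 188 \left(3 - 60\right)} = \frac{1}{-8 + \left(-57\right)^{2} + 188 \left(-57\right)} = \frac{1}{-8 + 3249 - 10716} = \frac{1}{-7475} = - \frac{1}{7475}$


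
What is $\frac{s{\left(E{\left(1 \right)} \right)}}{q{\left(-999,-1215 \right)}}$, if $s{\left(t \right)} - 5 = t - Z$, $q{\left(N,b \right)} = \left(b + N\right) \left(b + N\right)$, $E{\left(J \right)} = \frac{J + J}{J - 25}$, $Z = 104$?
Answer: $- \frac{29}{1434672} \approx -2.0214 \cdot 10^{-5}$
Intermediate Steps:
$E{\left(J \right)} = \frac{2 J}{-25 + J}$
$q{\left(N,b \right)} = \left(N + b\right)^{2}$ ($q{\left(N,b \right)} = \left(N + b\right) \left(N + b\right) = \left(N + b\right)^{2}$)
$s{\left(t \right)} = -99 + t$ ($s{\left(t \right)} = 5 + \left(t - 104\right) = 5 + \left(-104 + t\right) = -99 + t$)
$\frac{s{\left(E{\left(1 \right)} \right)}}{q{\left(-999,-1215 \right)}} = \frac{-99 + 2 \cdot 1 \frac{1}{-25 + 1}}{\left(-999 - 1215\right)^{2}} = \frac{-99 + 2 \cdot 1 \frac{1}{-24}}{\left(-2214\right)^{2}} = \frac{-99 + 2 \cdot 1 \left(- \frac{1}{24}\right)}{4901796} = \left(-99 - \frac{1}{12}\right) \frac{1}{4901796} = \left(- \frac{1189}{12}\right) \frac{1}{4901796} = - \frac{29}{1434672}$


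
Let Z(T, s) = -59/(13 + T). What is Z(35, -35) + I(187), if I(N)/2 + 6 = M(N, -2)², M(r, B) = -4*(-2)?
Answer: 5509/48 ≈ 114.77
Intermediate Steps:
M(r, B) = 8
I(N) = 116 (I(N) = -12 + 2*8² = -12 + 2*64 = -12 + 128 = 116)
Z(35, -35) + I(187) = -59/(13 + 35) + 116 = -59/48 + 116 = 5509/48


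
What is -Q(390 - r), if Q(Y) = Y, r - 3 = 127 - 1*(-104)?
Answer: -156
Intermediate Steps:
r = 234 (r = 3 + (127 - 1*(-104)) = 3 + (127 + 104) = 3 + 231 = 234)
-Q(390 - r) = -(390 - 1*234) = -(390 - 234) = -1*156 = -156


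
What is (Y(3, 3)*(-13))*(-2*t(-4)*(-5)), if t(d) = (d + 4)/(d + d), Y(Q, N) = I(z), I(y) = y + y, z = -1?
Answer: 0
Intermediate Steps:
I(y) = 2*y
Y(Q, N) = -2 (Y(Q, N) = 2*(-1) = -2)
t(d) = (4 + d)/(2*d) (t(d) = (4 + d)/((2*d)) = (4 + d)*(1/(2*d)) = (4 + d)/(2*d))
(Y(3, 3)*(-13))*(-2*t(-4)*(-5)) = (-2*(-13))*(-(4 - 4)/(-4)*(-5)) = 26*(-(-1)*0/4*(-5)) = 26*(-2*0*(-5)) = 26*(0*(-5)) = 26*0 = 0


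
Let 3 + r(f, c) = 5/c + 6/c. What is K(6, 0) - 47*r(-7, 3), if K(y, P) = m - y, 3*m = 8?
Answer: -104/3 ≈ -34.667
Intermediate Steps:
m = 8/3 (m = (⅓)*8 = 8/3 ≈ 2.6667)
K(y, P) = 8/3 - y
r(f, c) = -3 + 11/c (r(f, c) = -3 + (5/c + 6/c) = -3 + 11/c)
K(6, 0) - 47*r(-7, 3) = (8/3 - 1*6) - 47*(-3 + 11/3) = (8/3 - 6) - 47*(-3 + 11*(⅓)) = -10/3 - 47*(-3 + 11/3) = -10/3 - 47*⅔ = -10/3 - 94/3 = -104/3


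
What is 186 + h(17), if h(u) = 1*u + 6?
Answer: 209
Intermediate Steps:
h(u) = 6 + u (h(u) = u + 6 = 6 + u)
186 + h(17) = 186 + (6 + 17) = 186 + 23 = 209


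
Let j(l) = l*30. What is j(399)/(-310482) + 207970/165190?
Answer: 347742318/284936231 ≈ 1.2204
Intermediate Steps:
j(l) = 30*l
j(399)/(-310482) + 207970/165190 = (30*399)/(-310482) + 207970/165190 = 11970*(-1/310482) + 207970*(1/165190) = -665/17249 + 20797/16519 = 347742318/284936231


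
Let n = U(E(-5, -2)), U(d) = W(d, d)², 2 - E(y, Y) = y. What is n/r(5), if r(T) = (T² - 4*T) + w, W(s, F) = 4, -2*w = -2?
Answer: 8/3 ≈ 2.6667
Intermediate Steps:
w = 1 (w = -½*(-2) = 1)
E(y, Y) = 2 - y
r(T) = 1 + T² - 4*T (r(T) = (T² - 4*T) + 1 = 1 + T² - 4*T)
U(d) = 16 (U(d) = 4² = 16)
n = 16
n/r(5) = 16/(1 + 5² - 4*5) = 16/(1 + 25 - 20) = 16/6 = (⅙)*16 = 8/3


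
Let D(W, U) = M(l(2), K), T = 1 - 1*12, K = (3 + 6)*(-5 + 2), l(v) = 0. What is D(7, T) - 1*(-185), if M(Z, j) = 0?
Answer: 185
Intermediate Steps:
K = -27 (K = 9*(-3) = -27)
T = -11 (T = 1 - 12 = -11)
D(W, U) = 0
D(7, T) - 1*(-185) = 0 - 1*(-185) = 0 + 185 = 185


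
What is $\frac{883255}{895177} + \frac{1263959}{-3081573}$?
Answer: $\frac{1590347734372}{2758553273421} \approx 0.57652$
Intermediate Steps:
$\frac{883255}{895177} + \frac{1263959}{-3081573} = 883255 \cdot \frac{1}{895177} + 1263959 \left(- \frac{1}{3081573}\right) = \frac{883255}{895177} - \frac{1263959}{3081573} = \frac{1590347734372}{2758553273421}$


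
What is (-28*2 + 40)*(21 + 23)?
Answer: -704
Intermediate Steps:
(-28*2 + 40)*(21 + 23) = (-56 + 40)*44 = -16*44 = -704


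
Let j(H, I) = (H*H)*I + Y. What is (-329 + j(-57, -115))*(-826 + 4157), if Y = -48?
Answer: -1245833972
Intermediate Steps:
j(H, I) = -48 + I*H² (j(H, I) = (H*H)*I - 48 = H²*I - 48 = I*H² - 48 = -48 + I*H²)
(-329 + j(-57, -115))*(-826 + 4157) = (-329 + (-48 - 115*(-57)²))*(-826 + 4157) = (-329 + (-48 - 115*3249))*3331 = (-329 + (-48 - 373635))*3331 = (-329 - 373683)*3331 = -374012*3331 = -1245833972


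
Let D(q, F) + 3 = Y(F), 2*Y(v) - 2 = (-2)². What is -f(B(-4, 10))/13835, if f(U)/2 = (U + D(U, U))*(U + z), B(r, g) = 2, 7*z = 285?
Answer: -1196/96845 ≈ -0.012350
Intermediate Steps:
Y(v) = 3 (Y(v) = 1 + (½)*(-2)² = 1 + (½)*4 = 1 + 2 = 3)
z = 285/7 (z = (⅐)*285 = 285/7 ≈ 40.714)
D(q, F) = 0 (D(q, F) = -3 + 3 = 0)
f(U) = 2*U*(285/7 + U) (f(U) = 2*((U + 0)*(U + 285/7)) = 2*(U*(285/7 + U)) = 2*U*(285/7 + U))
-f(B(-4, 10))/13835 = -(2/7)*2*(285 + 7*2)/13835 = -(2/7)*2*(285 + 14)/13835 = -(2/7)*2*299/13835 = -1196/(7*13835) = -1*1196/96845 = -1196/96845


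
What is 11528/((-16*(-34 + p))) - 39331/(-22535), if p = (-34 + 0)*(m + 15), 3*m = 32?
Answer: 62275889/24518080 ≈ 2.5400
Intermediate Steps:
m = 32/3 (m = (⅓)*32 = 32/3 ≈ 10.667)
p = -2618/3 (p = (-34 + 0)*(32/3 + 15) = -34*77/3 = -2618/3 ≈ -872.67)
11528/((-16*(-34 + p))) - 39331/(-22535) = 11528/((-16*(-34 - 2618/3))) - 39331/(-22535) = 11528/((-16*(-2720/3))) - 39331*(-1/22535) = 11528/(43520/3) + 39331/22535 = 11528*(3/43520) + 39331/22535 = 4323/5440 + 39331/22535 = 62275889/24518080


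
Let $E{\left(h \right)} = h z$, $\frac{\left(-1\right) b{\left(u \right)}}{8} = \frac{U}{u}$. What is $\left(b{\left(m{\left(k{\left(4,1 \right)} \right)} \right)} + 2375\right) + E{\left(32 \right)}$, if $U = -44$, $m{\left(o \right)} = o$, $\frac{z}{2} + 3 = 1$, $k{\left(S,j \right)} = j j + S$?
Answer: $\frac{11587}{5} \approx 2317.4$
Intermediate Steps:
$k{\left(S,j \right)} = S + j^{2}$ ($k{\left(S,j \right)} = j^{2} + S = S + j^{2}$)
$z = -4$ ($z = -6 + 2 \cdot 1 = -6 + 2 = -4$)
$b{\left(u \right)} = \frac{352}{u}$ ($b{\left(u \right)} = - 8 \left(- \frac{44}{u}\right) = \frac{352}{u}$)
$E{\left(h \right)} = - 4 h$ ($E{\left(h \right)} = h \left(-4\right) = - 4 h$)
$\left(b{\left(m{\left(k{\left(4,1 \right)} \right)} \right)} + 2375\right) + E{\left(32 \right)} = \left(\frac{352}{4 + 1^{2}} + 2375\right) - 128 = \left(\frac{352}{4 + 1} + 2375\right) - 128 = \left(\frac{352}{5} + 2375\right) - 128 = \frac{12227}{5} - 128 = \frac{11587}{5}$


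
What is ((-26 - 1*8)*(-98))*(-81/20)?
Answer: -67473/5 ≈ -13495.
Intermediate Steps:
((-26 - 1*8)*(-98))*(-81/20) = ((-26 - 8)*(-98))*(-81*1/20) = -34*(-98)*(-81/20) = 3332*(-81/20) = -67473/5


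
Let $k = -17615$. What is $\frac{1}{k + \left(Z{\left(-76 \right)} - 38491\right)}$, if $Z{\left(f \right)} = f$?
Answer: $- \frac{1}{56182} \approx -1.7799 \cdot 10^{-5}$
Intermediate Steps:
$\frac{1}{k + \left(Z{\left(-76 \right)} - 38491\right)} = \frac{1}{-17615 - 38567} = \frac{1}{-56182} = - \frac{1}{56182}$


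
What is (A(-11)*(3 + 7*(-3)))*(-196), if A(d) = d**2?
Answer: 426888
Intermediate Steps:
(A(-11)*(3 + 7*(-3)))*(-196) = ((-11)**2*(3 + 7*(-3)))*(-196) = (121*(3 - 21))*(-196) = (121*(-18))*(-196) = -2178*(-196) = 426888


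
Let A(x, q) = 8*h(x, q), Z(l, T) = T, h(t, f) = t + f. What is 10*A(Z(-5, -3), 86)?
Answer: 6640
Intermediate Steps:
h(t, f) = f + t
A(x, q) = 8*q + 8*x (A(x, q) = 8*(q + x) = 8*q + 8*x)
10*A(Z(-5, -3), 86) = 10*(8*86 + 8*(-3)) = 10*(688 - 24) = 10*664 = 6640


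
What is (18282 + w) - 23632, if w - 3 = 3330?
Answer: -2017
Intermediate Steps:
w = 3333 (w = 3 + 3330 = 3333)
(18282 + w) - 23632 = (18282 + 3333) - 23632 = 21615 - 23632 = -2017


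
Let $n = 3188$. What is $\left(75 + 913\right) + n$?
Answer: $4176$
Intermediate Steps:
$\left(75 + 913\right) + n = \left(75 + 913\right) + 3188 = 988 + 3188 = 4176$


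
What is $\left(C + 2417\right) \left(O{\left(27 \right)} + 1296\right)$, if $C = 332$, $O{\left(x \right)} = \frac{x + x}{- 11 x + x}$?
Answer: $\frac{17810771}{5} \approx 3.5622 \cdot 10^{6}$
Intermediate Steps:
$O{\left(x \right)} = - \frac{1}{5}$ ($O{\left(x \right)} = \frac{2 x}{\left(-10\right) x} = 2 x \left(- \frac{1}{10 x}\right) = - \frac{1}{5}$)
$\left(C + 2417\right) \left(O{\left(27 \right)} + 1296\right) = \left(332 + 2417\right) \left(- \frac{1}{5} + 1296\right) = 2749 \cdot \frac{6479}{5} = \frac{17810771}{5}$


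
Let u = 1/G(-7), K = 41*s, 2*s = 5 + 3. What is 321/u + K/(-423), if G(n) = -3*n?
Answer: 2851279/423 ≈ 6740.6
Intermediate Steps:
s = 4 (s = (5 + 3)/2 = (½)*8 = 4)
K = 164 (K = 41*4 = 164)
u = 1/21 (u = 1/(-3*(-7)) = 1/21 ≈ 0.047619)
321/u + K/(-423) = 321/(1/21) + 164/(-423) = 321*21 + 164*(-1/423) = 6741 - 164/423 = 2851279/423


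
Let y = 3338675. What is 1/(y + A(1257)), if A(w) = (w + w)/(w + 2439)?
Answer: 616/2056624219 ≈ 2.9952e-7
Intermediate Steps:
A(w) = 2*w/(2439 + w) (A(w) = (2*w)/(2439 + w) = 2*w/(2439 + w))
1/(y + A(1257)) = 1/(3338675 + 2*1257/(2439 + 1257)) = 1/(3338675 + 2*1257/3696) = 1/(3338675 + 2*1257*(1/3696)) = 1/(3338675 + 419/616) = 1/(2056624219/616) = 616/2056624219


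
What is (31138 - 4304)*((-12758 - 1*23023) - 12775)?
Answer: -1302951704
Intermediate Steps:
(31138 - 4304)*((-12758 - 1*23023) - 12775) = 26834*((-12758 - 23023) - 12775) = 26834*(-35781 - 12775) = 26834*(-48556) = -1302951704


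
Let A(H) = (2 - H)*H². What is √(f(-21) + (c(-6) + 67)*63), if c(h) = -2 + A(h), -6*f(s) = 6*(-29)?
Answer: 2*√5567 ≈ 149.22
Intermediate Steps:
A(H) = H²*(2 - H)
f(s) = 29 (f(s) = -(-29) = -⅙*(-174) = 29)
c(h) = -2 + h²*(2 - h)
√(f(-21) + (c(-6) + 67)*63) = √(29 + ((-2 + (-6)²*(2 - 1*(-6))) + 67)*63) = √(29 + ((-2 + 36*(2 + 6)) + 67)*63) = √(29 + ((-2 + 36*8) + 67)*63) = √(29 + ((-2 + 288) + 67)*63) = √(29 + (286 + 67)*63) = √(29 + 353*63) = √(29 + 22239) = √22268 = 2*√5567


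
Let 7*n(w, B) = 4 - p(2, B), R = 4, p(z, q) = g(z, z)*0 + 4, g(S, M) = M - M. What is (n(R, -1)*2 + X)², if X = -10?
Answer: 100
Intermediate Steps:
g(S, M) = 0
p(z, q) = 4 (p(z, q) = 0*0 + 4 = 0 + 4 = 4)
n(w, B) = 0 (n(w, B) = (4 - 1*4)/7 = (4 - 4)/7 = (⅐)*0 = 0)
(n(R, -1)*2 + X)² = (0*2 - 10)² = (0 - 10)² = (-10)² = 100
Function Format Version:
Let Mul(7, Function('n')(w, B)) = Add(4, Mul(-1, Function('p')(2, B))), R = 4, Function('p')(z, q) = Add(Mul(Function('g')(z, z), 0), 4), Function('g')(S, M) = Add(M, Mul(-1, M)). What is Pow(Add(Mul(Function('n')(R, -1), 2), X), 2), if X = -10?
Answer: 100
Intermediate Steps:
Function('g')(S, M) = 0
Function('p')(z, q) = 4 (Function('p')(z, q) = Add(Mul(0, 0), 4) = Add(0, 4) = 4)
Function('n')(w, B) = 0 (Function('n')(w, B) = Mul(Rational(1, 7), Add(4, Mul(-1, 4))) = Mul(Rational(1, 7), Add(4, -4)) = Mul(Rational(1, 7), 0) = 0)
Pow(Add(Mul(Function('n')(R, -1), 2), X), 2) = Pow(Add(Mul(0, 2), -10), 2) = Pow(Add(0, -10), 2) = Pow(-10, 2) = 100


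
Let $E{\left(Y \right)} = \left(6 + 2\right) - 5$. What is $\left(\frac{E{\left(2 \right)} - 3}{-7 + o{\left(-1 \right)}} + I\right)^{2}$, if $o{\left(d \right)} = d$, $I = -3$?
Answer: $9$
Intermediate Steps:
$E{\left(Y \right)} = 3$ ($E{\left(Y \right)} = 8 - 5 = 3$)
$\left(\frac{E{\left(2 \right)} - 3}{-7 + o{\left(-1 \right)}} + I\right)^{2} = \left(\frac{3 - 3}{-7 - 1} - 3\right)^{2} = \left(\frac{0}{-8} - 3\right)^{2} = \left(0 \left(- \frac{1}{8}\right) - 3\right)^{2} = \left(0 - 3\right)^{2} = \left(-3\right)^{2} = 9$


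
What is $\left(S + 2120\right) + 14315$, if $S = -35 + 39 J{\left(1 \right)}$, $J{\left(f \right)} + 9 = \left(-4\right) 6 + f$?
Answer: $15152$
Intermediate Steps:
$J{\left(f \right)} = -33 + f$ ($J{\left(f \right)} = -9 + \left(\left(-4\right) 6 + f\right) = -9 + \left(-24 + f\right) = -33 + f$)
$S = -1283$ ($S = -35 + 39 \left(-33 + 1\right) = -35 + 39 \left(-32\right) = -35 - 1248 = -1283$)
$\left(S + 2120\right) + 14315 = \left(-1283 + 2120\right) + 14315 = 837 + 14315 = 15152$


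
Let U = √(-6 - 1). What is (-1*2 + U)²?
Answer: (2 - I*√7)² ≈ -3.0 - 10.583*I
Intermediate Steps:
U = I*√7 (U = √(-7) = I*√7 ≈ 2.6458*I)
(-1*2 + U)² = (-1*2 + I*√7)² = (-2 + I*√7)²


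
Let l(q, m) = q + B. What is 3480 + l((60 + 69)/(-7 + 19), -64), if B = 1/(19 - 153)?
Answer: 935519/268 ≈ 3490.7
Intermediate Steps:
B = -1/134 (B = 1/(-134) = -1/134 ≈ -0.0074627)
l(q, m) = -1/134 + q (l(q, m) = q - 1/134 = -1/134 + q)
3480 + l((60 + 69)/(-7 + 19), -64) = 3480 + (-1/134 + (60 + 69)/(-7 + 19)) = 3480 + (-1/134 + 129/12) = 3480 + (-1/134 + 129*(1/12)) = 3480 + (-1/134 + 43/4) = 3480 + 2879/268 = 935519/268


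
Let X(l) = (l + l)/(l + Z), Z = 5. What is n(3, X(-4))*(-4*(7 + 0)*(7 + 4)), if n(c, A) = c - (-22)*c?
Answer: -21252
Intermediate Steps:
X(l) = 2*l/(5 + l) (X(l) = (l + l)/(l + 5) = (2*l)/(5 + l) = 2*l/(5 + l))
n(c, A) = 23*c (n(c, A) = c + 22*c = 23*c)
n(3, X(-4))*(-4*(7 + 0)*(7 + 4)) = (23*3)*(-4*(7 + 0)*(7 + 4)) = 69*(-28*11) = 69*(-4*77) = 69*(-308) = -21252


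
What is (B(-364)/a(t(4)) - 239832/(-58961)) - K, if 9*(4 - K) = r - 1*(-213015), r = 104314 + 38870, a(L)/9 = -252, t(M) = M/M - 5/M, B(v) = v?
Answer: 189017732672/4775841 ≈ 39578.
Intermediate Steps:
t(M) = 1 - 5/M
a(L) = -2268 (a(L) = 9*(-252) = -2268)
r = 143184
K = -118721/3 (K = 4 - (143184 - 1*(-213015))/9 = 4 - (143184 + 213015)/9 = 4 - ⅑*356199 = 4 - 118733/3 = -118721/3 ≈ -39574.)
(B(-364)/a(t(4)) - 239832/(-58961)) - K = (-364/(-2268) - 239832/(-58961)) - 1*(-118721/3) = (-364*(-1/2268) - 239832*(-1/58961)) + 118721/3 = (13/81 + 239832/58961) + 118721/3 = 20192885/4775841 + 118721/3 = 189017732672/4775841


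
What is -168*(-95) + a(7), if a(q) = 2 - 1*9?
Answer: 15953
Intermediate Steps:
a(q) = -7 (a(q) = 2 - 9 = -7)
-168*(-95) + a(7) = -168*(-95) - 7 = 15960 - 7 = 15953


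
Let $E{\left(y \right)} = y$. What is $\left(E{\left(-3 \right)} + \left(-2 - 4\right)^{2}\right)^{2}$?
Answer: $1089$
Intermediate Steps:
$\left(E{\left(-3 \right)} + \left(-2 - 4\right)^{2}\right)^{2} = \left(-3 + \left(-2 - 4\right)^{2}\right)^{2} = \left(-3 + \left(-6\right)^{2}\right)^{2} = \left(-3 + 36\right)^{2} = 33^{2} = 1089$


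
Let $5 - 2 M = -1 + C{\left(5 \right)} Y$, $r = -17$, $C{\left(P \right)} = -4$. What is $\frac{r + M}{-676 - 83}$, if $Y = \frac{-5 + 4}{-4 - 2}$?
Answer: $\frac{41}{2277} \approx 0.018006$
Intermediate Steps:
$Y = \frac{1}{6}$ ($Y = - \frac{1}{-6} = \left(-1\right) \left(- \frac{1}{6}\right) = \frac{1}{6} \approx 0.16667$)
$M = \frac{10}{3}$ ($M = \frac{5}{2} - \frac{-1 - \frac{2}{3}}{2} = \frac{5}{2} - - \frac{5}{6} = \frac{5}{2} + \frac{5}{6} = \frac{10}{3} \approx 3.3333$)
$\frac{r + M}{-676 - 83} = \frac{-17 + \frac{10}{3}}{-676 - 83} = \frac{1}{-759} \left(- \frac{41}{3}\right) = \left(- \frac{1}{759}\right) \left(- \frac{41}{3}\right) = \frac{41}{2277}$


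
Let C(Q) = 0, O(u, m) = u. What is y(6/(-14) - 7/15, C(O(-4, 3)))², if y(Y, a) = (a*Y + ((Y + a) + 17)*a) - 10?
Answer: 100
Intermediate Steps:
y(Y, a) = -10 + Y*a + a*(17 + Y + a) (y(Y, a) = (Y*a + (17 + Y + a)*a) - 10 = (Y*a + a*(17 + Y + a)) - 10 = -10 + Y*a + a*(17 + Y + a))
y(6/(-14) - 7/15, C(O(-4, 3)))² = (-10 + 0² + 17*0 + 2*(6/(-14) - 7/15)*0)² = (-10 + 0 + 0 + 2*(6*(-1/14) - 7*1/15)*0)² = (-10 + 0 + 0 + 2*(-3/7 - 7/15)*0)² = (-10 + 0 + 0 + 2*(-94/105)*0)² = (-10 + 0 + 0 + 0)² = (-10)² = 100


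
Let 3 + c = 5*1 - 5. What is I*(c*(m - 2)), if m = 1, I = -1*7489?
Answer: -22467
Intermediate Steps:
c = -3 (c = -3 + (5*1 - 5) = -3 + (5 - 5) = -3 + 0 = -3)
I = -7489
I*(c*(m - 2)) = -(-22467)*(1 - 2) = -(-22467)*(-1) = -7489*3 = -22467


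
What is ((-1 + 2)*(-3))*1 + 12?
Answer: 9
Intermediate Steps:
((-1 + 2)*(-3))*1 + 12 = (1*(-3))*1 + 12 = -3*1 + 12 = -3 + 12 = 9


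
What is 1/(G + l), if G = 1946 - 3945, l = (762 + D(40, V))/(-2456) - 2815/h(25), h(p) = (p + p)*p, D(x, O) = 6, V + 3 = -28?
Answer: -76750/153620091 ≈ -0.00049961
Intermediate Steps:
V = -31 (V = -3 - 28 = -31)
h(p) = 2*p**2 (h(p) = (2*p)*p = 2*p**2)
l = -196841/76750 (l = (762 + 6)/(-2456) - 2815/(2*25**2) = 768*(-1/2456) - 2815/(2*625) = -96/307 - 2815/1250 = -96/307 - 2815*1/1250 = -96/307 - 563/250 = -196841/76750 ≈ -2.5647)
G = -1999
1/(G + l) = 1/(-1999 - 196841/76750) = 1/(-153620091/76750) = -76750/153620091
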